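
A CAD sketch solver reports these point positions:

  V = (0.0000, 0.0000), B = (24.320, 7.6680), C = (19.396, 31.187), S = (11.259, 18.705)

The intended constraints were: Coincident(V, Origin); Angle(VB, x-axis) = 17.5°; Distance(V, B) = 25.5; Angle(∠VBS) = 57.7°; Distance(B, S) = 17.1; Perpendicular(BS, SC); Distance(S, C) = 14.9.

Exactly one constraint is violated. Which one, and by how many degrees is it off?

Perpendicular(BS, SC) — off by 7.10°.

V = (0.00, 0.00) ✓; VB at 17.50° ✓; |VB| = 25.50 ✓; ∠VBS = 57.70° ✓; |BS| = 17.10 ✓; ∠(BS, SC) = 82.90° ✗; |SC| = 14.90 ✓.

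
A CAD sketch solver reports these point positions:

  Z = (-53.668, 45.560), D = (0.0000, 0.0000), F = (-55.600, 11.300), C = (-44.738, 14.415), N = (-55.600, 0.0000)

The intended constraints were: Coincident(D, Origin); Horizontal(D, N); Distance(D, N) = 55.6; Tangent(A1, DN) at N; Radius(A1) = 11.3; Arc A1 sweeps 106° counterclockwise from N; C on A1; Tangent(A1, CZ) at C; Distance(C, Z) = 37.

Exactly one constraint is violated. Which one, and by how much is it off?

Distance(C, Z) = 37 — off by 4.60.

D = (0.00, 0.00) ✓; D.y = 0.00, N.y = 0.00 ✓; |DN| = 55.60 ✓; ∠(FN, ND) = 90.00° ✓; |FN| = 11.30 ✓; bearing(F→C) − bearing(F→N) = 106.0° ✓; |FC| = 11.30 ✓; ∠(FC, CZ) = 90.00° ✓; |CZ| = 32.40 ✗.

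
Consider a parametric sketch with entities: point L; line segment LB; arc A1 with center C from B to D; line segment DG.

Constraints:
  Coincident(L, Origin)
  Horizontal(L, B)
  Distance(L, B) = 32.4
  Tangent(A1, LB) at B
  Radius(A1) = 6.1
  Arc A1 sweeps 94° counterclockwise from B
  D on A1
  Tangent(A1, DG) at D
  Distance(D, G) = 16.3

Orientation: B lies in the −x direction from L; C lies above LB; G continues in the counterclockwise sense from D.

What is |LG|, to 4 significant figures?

35.68

L is at the origin; L and B share the same y with |LB| = 32.4 and B on the −x side, so B = (-32.40, 0.000). Tangency of A1 to LB means the radius CB is perpendicular to LB, so C = B + (0, 6.1) = (-32.40, 6.100). On A1, B sits at bearing -90° from C; a 94° counterclockwise sweep puts D at bearing 4°, so D = C + 6.1·(cos 4°, sin 4°) = (-26.31, 6.526). Since A1 is tangent to DG there, CD ⟂ DG, so DG runs along (−sin 4°, cos 4°); with |DG| = 16.3, G = (-27.45, 22.79). Then |LG| = |G − L| = 35.68.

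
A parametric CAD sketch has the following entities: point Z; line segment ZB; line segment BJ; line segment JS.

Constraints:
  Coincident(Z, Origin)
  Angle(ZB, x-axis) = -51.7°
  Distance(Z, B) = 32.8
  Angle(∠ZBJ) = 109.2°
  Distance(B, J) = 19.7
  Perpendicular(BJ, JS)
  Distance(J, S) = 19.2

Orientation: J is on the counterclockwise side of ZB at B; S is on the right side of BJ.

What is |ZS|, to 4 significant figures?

58.71

∠ZBJ = 109.2°, so BJ runs at -51.7° + (180° − 109.2°) = 19.10° from the x-axis; with |BJ| = 19.7, J = B + 19.7·(cos 19.10°, sin 19.10°) = (38.94, -19.29). BJ ⟂ JS; with |JS| = 19.2 on the right of BJ, S = J + 19.2·(0.3272, -0.9449) = (45.23, -37.44). Then |ZS| = |S − Z| = 58.71.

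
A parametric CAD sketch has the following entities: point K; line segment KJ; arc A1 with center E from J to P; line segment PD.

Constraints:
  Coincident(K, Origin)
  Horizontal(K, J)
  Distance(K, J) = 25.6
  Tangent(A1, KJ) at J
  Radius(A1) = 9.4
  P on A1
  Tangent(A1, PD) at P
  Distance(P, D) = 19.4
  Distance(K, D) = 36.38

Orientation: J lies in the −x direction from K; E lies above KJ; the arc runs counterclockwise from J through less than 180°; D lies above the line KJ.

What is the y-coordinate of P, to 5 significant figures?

11.243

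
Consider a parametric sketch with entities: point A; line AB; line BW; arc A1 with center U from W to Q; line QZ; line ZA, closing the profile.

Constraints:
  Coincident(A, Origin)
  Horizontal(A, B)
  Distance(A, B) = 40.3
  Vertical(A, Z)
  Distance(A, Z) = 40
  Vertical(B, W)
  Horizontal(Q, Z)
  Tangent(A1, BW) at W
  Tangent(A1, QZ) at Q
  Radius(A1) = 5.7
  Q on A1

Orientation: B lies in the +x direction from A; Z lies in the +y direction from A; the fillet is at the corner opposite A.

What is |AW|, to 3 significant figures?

52.9

A is at the origin; A and B share the same y with |AB| = 40.3 and B on the +x side, so B = (40.3, 0.00). A and Z share the same x with |AZ| = 40.0 and Z on the +y side, so Z = (0.00, 40.0). The virtual corner opposite A is at (40.3, 40.0). Tangency of A1 to BW means the radius UW is perpendicular to BW and the tangent condition forces UQ to be normal to QZ, with radius 5.7, so the center U sits 5.7 in from both sides at U = (34.6, 34.3). That places the tangent points at W = (40.3, 34.3) on BW and Q = (34.6, 40.0) on QZ. Then |AW| = |W − A| = 52.9.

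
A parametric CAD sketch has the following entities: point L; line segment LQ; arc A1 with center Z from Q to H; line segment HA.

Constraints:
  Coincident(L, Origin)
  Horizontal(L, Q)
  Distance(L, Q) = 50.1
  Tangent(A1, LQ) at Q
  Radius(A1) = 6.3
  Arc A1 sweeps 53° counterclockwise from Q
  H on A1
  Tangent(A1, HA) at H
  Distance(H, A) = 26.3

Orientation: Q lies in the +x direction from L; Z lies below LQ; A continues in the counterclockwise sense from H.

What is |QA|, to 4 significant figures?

31.43

L is at the origin; LQ is horizontal with |LQ| = 50.1 and Q on the +x side, so Q = (50.10, 0.000). The tangent condition forces ZQ to be normal to LQ, so Z = Q + (0, -6.3) = (50.10, -6.300). On A1, Q sits at bearing 90° from Z; a 53° counterclockwise sweep puts H at bearing 143°, so H = Z + 6.3·(cos 143°, sin 143°) = (45.07, -2.509). The tangent condition forces ZH to be normal to HA, so HA runs along (−sin 143°, cos 143°); with |HA| = 26.3, A = (29.24, -23.51). Then |QA| = |A − Q| = 31.43.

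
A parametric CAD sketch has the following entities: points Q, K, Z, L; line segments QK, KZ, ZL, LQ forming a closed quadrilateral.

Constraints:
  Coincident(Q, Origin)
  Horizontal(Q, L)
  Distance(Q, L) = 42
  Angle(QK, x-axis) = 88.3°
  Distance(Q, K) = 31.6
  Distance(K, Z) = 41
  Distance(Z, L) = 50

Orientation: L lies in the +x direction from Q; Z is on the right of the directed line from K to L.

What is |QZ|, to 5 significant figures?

11.243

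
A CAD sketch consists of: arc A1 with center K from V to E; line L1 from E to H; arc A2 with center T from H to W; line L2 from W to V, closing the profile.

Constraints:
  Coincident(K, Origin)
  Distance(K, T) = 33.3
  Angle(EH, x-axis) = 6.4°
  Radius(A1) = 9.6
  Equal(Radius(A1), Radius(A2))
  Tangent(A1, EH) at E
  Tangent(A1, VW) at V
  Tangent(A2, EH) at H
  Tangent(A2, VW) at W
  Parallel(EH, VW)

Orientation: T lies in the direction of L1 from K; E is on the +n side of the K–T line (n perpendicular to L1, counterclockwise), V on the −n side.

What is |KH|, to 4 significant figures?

34.66

Tangency of A1 to both parallel lines with radius 9.6 puts E and V at K ± 9.6·n: E = (-1.070, 9.540), V = (1.070, -9.540). Equal radii place H and W the same way about T: H = T + 9.6·n = (32.02, 13.25), W = T − 9.6·n = (34.16, -5.828). Then |KH| = |H − K| = 34.66.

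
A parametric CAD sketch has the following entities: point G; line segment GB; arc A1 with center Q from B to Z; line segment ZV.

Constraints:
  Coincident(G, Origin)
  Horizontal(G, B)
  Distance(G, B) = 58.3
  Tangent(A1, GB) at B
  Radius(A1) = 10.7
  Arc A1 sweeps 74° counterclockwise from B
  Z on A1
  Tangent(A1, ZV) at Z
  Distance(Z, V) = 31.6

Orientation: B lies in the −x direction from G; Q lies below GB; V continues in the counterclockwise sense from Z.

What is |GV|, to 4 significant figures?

86.19

On A1, B sits at bearing 90° from Q; a 74° counterclockwise sweep puts Z at bearing 164°, so Z = Q + 10.7·(cos 164°, sin 164°) = (-68.59, -7.751). The tangent condition forces QZ to be normal to ZV, so ZV runs along (−sin 164°, cos 164°); with |ZV| = 31.6, V = (-77.30, -38.13). Then |GV| = |V − G| = 86.19.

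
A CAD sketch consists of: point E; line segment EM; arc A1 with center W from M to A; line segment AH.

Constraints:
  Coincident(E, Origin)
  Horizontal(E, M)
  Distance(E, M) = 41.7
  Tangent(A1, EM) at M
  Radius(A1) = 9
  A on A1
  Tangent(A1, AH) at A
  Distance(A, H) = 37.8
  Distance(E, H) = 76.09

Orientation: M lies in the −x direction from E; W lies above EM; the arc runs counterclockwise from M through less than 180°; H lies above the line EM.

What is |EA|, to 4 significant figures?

39.14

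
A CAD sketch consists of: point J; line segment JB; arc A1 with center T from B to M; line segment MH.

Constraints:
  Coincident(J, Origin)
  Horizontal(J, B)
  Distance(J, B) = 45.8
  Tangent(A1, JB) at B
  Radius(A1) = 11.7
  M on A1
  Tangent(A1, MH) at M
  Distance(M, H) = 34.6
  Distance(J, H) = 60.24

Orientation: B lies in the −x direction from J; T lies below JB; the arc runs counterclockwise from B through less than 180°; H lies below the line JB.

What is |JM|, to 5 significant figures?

58.526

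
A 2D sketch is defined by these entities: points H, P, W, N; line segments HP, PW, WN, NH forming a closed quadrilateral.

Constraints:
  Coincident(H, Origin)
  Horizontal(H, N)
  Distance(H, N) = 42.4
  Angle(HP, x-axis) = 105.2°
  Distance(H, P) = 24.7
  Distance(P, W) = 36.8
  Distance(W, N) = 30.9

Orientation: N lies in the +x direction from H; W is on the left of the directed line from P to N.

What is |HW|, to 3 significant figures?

41.3

H is at the origin; H and N share the same y with |HN| = 42.4 and N in +x, so N = (42.4, 0). HP runs at 105.2° with |HP| = 24.7, so P = (-6.48, 23.8). W is determined by |PW| = 36.8 and |WN| = 30.9 together: it lies at the intersection of circle(P, 36.8) and circle(N, 30.9). With |PN| = 54.4, the foot of the radical line on PN is 30.9 from P and the perpendicular offset is √(36.8² − 30.9²) = 20.0. Taking the left-of-PN solution: W = (30.0, 28.3).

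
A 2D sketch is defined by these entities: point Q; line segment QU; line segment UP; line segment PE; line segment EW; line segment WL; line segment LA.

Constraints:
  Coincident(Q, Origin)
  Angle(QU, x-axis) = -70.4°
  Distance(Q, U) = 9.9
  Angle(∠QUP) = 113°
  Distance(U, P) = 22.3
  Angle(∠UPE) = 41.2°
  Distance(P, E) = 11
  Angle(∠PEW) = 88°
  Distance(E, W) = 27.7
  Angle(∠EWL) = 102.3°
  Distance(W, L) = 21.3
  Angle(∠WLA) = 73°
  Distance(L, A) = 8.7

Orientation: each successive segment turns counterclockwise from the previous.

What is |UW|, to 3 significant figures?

14.6

Q is at the origin; QU runs at -70.4° with length 9.9, so U = (3.32, -9.33). ∠QUP = 113.0° gives UP at -3.40° from the x-axis; with |UP| = 22.3, P = (25.6, -10.6). ∠UPE = 41.2° gives PE at 135° from the x-axis; with |PE| = 11.0, E = (17.7, -2.93). ∠PEW = 88.0° gives EW at -133° from the x-axis; with |EW| = 27.7, W = (-1.00, -23.3). Then |UW| = |W − U| = 14.6.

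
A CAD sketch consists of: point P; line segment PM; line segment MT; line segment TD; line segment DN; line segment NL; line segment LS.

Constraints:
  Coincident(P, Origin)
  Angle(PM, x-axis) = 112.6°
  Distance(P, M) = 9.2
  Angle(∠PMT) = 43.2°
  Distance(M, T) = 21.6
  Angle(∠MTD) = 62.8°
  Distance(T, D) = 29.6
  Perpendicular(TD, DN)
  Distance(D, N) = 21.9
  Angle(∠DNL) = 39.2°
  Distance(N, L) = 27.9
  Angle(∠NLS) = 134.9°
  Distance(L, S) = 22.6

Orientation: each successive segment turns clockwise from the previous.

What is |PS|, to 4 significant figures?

32.62

∠DNL = 39.2° gives NL at -12.20° from the x-axis; with |NL| = 27.9, L = (6.640, -7.608). ∠NLS = 134.9° gives LS at -57.30° from the x-axis; with |LS| = 22.6, S = (18.85, -26.63). Then |PS| = |S − P| = 32.62.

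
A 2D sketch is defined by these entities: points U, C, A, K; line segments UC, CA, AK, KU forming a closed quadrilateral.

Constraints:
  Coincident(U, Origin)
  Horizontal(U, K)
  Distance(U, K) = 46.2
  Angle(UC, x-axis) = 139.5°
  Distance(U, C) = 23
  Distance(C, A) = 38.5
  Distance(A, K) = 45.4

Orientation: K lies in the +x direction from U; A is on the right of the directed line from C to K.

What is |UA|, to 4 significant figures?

17.44

U is at the origin; UK is horizontal with |UK| = 46.2 and K in +x, so K = (46.2, 0). UC runs at 139.5° with |UC| = 23.0, so C = (-17.49, 14.94). A is determined by |CA| = 38.5 and |AK| = 45.4 together: it lies at the intersection of circle(C, 38.5) and circle(K, 45.4). With |CK| = 65.42, the foot of the radical line on CK is 28.28 from C and the perpendicular offset is √(38.5² − 28.28²) = 26.12. Taking the right-of-CK solution: A = (4.083, -16.95).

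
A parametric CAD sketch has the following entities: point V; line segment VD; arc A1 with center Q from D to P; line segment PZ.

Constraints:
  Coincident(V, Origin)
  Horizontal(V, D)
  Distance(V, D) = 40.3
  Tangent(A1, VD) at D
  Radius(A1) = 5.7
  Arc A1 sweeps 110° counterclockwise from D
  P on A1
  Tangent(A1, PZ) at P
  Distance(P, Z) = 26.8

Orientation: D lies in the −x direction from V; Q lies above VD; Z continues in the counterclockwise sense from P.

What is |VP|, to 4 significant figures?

35.77

A1 meets VD tangentially, so QD is at right angles to VD, so Q = D + (0, 5.7) = (-40.30, 5.700). On A1, D sits at bearing -90° from Q; a 110° counterclockwise sweep puts P at bearing 20°, so P = Q + 5.7·(cos 20°, sin 20°) = (-34.94, 7.650). Then |VP| = |P − V| = 35.77.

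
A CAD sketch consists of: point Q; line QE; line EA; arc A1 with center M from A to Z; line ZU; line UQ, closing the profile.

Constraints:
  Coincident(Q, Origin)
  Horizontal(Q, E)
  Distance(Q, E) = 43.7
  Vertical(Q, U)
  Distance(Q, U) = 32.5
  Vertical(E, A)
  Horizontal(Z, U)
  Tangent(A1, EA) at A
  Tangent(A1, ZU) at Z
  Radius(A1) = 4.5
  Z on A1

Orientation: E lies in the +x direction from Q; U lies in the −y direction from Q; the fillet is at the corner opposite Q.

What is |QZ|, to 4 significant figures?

50.92

Q is at the origin; Q and E share the same y with |QE| = 43.7 and E on the +x side, so E = (43.70, 0.000). QU is vertical with |QU| = 32.5 and U on the −y side, so U = (0.000, -32.50). The virtual corner opposite Q is at (43.70, -32.50). A1 meets EA tangentially, so MA is at right angles to EA and since A1 is tangent to ZU there, MZ ⟂ ZU, with radius 4.5, so the center M sits 4.5 in from both sides at M = (39.20, -28.00). That places the tangent points at A = (43.70, -28.00) on EA and Z = (39.20, -32.50) on ZU. Then |QZ| = |Z − Q| = 50.92.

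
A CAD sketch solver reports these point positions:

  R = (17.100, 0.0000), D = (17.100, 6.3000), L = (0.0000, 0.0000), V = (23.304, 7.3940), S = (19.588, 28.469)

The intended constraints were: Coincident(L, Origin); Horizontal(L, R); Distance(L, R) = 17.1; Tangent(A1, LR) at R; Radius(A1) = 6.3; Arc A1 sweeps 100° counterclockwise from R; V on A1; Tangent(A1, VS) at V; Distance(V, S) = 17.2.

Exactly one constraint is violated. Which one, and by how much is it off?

Distance(V, S) = 17.2 — off by 4.20.

L = (0.00, 0.00) ✓; L.y = 0.00, R.y = 0.00 ✓; |LR| = 17.10 ✓; ∠(DR, RL) = 90.00° ✓; |DR| = 6.300 ✓; bearing(D→V) − bearing(D→R) = 100.0° ✓; |DV| = 6.300 ✓; ∠(DV, VS) = 90.00° ✓; |VS| = 21.40 ✗.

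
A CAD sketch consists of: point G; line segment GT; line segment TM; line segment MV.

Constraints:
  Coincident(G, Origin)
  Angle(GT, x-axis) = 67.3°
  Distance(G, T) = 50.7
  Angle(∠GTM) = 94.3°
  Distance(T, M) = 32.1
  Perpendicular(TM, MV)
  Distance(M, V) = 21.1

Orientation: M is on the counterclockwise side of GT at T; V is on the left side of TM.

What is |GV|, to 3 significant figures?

46.4

∠GTM = 94.3°, so TM runs at 67.3° + (180° − 94.3°) = 153° from the x-axis; with |TM| = 32.1, M = T + 32.1·(cos 153°, sin 153°) = (-9.04, 61.3). TM is perpendicular to MV; with |MV| = 21.1 on the left of TM, V = M + 21.1·(-0.454, -0.891) = (-18.6, 42.5). Then |GV| = |V − G| = 46.4.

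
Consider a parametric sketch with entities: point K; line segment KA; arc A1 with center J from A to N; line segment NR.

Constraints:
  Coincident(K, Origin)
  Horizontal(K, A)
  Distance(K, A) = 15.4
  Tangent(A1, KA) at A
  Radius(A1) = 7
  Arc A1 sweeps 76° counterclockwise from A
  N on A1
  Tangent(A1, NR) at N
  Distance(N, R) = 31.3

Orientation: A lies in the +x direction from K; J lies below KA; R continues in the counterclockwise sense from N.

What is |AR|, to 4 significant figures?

38.46

On A1, A sits at bearing 90° from J; a 76° counterclockwise sweep puts N at bearing 166°, so N = J + 7.0·(cos 166°, sin 166°) = (8.608, -5.307). A1 meets NR tangentially, so JN is at right angles to NR, so NR runs along (−sin 166°, cos 166°); with |NR| = 31.3, R = (1.036, -35.68). Then |AR| = |R − A| = 38.46.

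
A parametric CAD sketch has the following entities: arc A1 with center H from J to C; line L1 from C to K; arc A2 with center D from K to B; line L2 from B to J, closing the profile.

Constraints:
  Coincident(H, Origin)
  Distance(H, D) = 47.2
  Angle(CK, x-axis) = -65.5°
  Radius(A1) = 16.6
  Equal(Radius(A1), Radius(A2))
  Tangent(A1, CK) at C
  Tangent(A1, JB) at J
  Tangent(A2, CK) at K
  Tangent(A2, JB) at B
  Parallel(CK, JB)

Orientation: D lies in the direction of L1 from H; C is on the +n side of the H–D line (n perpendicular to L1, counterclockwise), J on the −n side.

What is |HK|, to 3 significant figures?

50.0

Tangency of A1 to both parallel lines with radius 16.6 puts C and J at H ± 16.6·n: C = (15.1, 6.88), J = (-15.1, -6.88). Equal radii place K and B the same way about D: K = D + 16.6·n = (34.7, -36.1), B = D − 16.6·n = (4.47, -49.8). Then |HK| = |K − H| = 50.0.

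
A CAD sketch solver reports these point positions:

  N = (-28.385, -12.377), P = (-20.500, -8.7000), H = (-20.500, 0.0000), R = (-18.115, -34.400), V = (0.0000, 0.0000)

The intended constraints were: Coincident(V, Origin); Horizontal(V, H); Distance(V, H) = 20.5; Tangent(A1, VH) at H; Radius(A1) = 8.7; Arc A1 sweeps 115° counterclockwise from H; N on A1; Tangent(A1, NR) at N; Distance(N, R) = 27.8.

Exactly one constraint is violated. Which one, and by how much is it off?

Distance(N, R) = 27.8 — off by 3.50.

V = (0.00, 0.00) ✓; V.y = 0.00, H.y = 0.00 ✓; |VH| = 20.50 ✓; ∠(PH, HV) = 90.00° ✓; |PH| = 8.700 ✓; bearing(P→N) − bearing(P→H) = 115.0° ✓; |PN| = 8.700 ✓; ∠(PN, NR) = 90.00° ✓; |NR| = 24.30 ✗.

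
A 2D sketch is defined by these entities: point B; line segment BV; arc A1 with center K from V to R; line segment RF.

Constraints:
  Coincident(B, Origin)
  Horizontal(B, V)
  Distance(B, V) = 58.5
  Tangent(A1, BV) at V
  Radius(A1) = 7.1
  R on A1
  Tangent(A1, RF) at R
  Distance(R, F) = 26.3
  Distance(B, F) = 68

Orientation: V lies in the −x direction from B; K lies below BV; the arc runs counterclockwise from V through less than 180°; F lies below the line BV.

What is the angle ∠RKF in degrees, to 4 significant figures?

74.89°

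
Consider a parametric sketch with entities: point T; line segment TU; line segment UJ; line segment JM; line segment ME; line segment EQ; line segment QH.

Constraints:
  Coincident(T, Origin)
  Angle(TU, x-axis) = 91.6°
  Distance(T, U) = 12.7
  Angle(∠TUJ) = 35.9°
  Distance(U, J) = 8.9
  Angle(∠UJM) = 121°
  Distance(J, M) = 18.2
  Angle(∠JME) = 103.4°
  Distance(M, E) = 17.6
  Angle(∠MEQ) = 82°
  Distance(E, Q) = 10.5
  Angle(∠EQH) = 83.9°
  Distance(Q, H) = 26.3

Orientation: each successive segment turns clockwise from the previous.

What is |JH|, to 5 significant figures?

14.649

T is at the origin; TU runs at 91.6° with length 12.7, so U = (-0.35460, 12.695). ∠TUJ = 35.9° gives UJ at -52.500° from the x-axis; with |UJ| = 8.9, J = (5.0634, 5.6342). ∠UJM = 121.0° gives JM at -111.50° from the x-axis; with |JM| = 18.2, M = (-1.6070, -11.299). ∠JME = 103.4° gives ME at 171.90° from the x-axis; with |ME| = 17.6, E = (-19.031, -8.8195). ∠MEQ = 82.0° gives EQ at 73.900° from the x-axis; with |EQ| = 10.5, Q = (-16.120, 1.2686). ∠EQH = 83.9° gives QH at -22.200° from the x-axis; with |QH| = 26.3, H = (8.2308, -8.6686). Then |JH| = |H − J| = 14.649.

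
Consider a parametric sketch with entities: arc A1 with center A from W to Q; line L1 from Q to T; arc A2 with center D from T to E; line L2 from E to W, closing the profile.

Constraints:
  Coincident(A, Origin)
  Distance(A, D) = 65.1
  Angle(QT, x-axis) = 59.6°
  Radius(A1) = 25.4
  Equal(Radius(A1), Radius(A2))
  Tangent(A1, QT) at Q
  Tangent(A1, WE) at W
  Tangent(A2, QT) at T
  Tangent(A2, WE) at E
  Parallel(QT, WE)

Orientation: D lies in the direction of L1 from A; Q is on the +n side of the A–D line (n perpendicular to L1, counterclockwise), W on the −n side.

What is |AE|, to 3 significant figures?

69.9

The slot axis is L1's direction at 59.6°, so u = (cos 59.6°, sin 59.6°) = (0.506, 0.863) and n = (−sin 59.6°, cos 59.6°) = (-0.863, 0.506). A is at the origin and D lies 65.1 along u from A, so D = 65.1·u = (32.9, 56.1). Tangency of A1 to both parallel lines with radius 25.4 puts Q and W at A ± 25.4·n: Q = (-21.9, 12.9), W = (21.9, -12.9). Equal radii place T and E the same way about D: T = D + 25.4·n = (11.0, 69.0), E = D − 25.4·n = (54.9, 43.3). Then |AE| = |E − A| = 69.9.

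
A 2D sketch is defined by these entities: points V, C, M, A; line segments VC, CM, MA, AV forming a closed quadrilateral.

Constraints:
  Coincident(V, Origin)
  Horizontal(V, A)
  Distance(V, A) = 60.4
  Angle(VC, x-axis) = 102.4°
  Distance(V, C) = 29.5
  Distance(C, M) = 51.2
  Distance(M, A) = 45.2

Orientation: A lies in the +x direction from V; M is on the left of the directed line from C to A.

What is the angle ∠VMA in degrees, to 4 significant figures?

68.32°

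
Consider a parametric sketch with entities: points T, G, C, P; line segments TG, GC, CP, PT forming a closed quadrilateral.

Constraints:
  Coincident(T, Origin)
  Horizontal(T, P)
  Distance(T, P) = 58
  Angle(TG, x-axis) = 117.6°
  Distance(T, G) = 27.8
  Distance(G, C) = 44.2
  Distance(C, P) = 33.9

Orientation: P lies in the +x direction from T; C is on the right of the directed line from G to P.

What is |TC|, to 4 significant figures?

24.11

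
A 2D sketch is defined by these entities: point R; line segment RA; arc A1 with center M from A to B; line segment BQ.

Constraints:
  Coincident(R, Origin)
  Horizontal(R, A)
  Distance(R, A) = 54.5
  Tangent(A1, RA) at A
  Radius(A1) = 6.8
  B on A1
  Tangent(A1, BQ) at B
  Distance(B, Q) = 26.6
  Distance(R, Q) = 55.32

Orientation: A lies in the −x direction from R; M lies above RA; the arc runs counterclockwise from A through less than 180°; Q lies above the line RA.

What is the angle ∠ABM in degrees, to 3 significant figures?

48.2°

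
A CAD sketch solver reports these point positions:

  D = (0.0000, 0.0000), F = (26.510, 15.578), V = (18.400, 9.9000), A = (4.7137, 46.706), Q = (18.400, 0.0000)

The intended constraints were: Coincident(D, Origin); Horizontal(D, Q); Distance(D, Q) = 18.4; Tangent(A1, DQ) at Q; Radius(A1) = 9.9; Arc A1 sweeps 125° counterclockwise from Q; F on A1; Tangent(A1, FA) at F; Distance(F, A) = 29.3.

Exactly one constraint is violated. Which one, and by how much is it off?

Distance(F, A) = 29.3 — off by 8.70.

D = (0.00, 0.00) ✓; D.y = 0.00, Q.y = 0.00 ✓; |DQ| = 18.40 ✓; ∠(VQ, QD) = 90.00° ✓; |VQ| = 9.900 ✓; bearing(V→F) − bearing(V→Q) = 125.0° ✓; |VF| = 9.900 ✓; ∠(VF, FA) = 90.00° ✓; |FA| = 38.00 ✗.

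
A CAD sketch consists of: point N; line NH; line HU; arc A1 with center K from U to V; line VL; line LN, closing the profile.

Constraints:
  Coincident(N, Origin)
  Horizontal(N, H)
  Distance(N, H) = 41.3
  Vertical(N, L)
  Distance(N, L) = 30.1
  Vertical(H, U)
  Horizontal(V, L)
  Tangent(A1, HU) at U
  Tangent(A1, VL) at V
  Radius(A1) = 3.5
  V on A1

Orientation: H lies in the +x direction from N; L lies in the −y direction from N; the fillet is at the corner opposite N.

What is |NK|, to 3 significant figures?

46.2

N is at the origin; NH is horizontal with |NH| = 41.3 and H on the +x side, so H = (41.3, 0.00). N and L share the same x with |NL| = 30.1 and L on the −y side, so L = (0.00, -30.1). The virtual corner opposite N is at (41.3, -30.1). Tangency of A1 to HU means the radius KU is perpendicular to HU and tangency of A1 to VL means the radius KV is perpendicular to VL, with radius 3.5, so the center K sits 3.5 in from both sides at K = (37.8, -26.6). Then |NK| = |K − N| = 46.2.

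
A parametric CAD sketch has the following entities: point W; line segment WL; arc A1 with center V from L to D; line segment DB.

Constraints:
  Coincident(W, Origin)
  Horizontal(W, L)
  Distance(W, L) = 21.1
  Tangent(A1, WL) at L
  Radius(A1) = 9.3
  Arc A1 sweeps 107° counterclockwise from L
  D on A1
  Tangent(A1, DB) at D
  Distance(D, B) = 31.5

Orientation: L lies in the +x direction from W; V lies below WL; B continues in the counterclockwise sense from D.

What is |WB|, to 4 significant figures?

47.27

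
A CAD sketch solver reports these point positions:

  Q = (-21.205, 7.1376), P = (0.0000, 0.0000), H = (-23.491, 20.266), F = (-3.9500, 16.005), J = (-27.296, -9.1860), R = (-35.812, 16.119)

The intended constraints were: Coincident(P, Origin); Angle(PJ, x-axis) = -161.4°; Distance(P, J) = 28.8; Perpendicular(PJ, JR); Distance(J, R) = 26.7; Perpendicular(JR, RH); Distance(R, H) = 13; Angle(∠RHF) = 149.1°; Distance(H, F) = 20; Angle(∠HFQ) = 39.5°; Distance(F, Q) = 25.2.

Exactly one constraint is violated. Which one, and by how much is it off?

Distance(F, Q) = 25.2 — off by 5.80.

P = (0.00, 0.00) ✓; PJ at -161.4° ✓; |PJ| = 28.80 ✓; ∠(PJ, JR) = 90.00° ✓; |JR| = 26.70 ✓; ∠(JR, RH) = 90.00° ✓; |RH| = 13.00 ✓; ∠RHF = 149.1° ✓; |HF| = 20.00 ✓; ∠HFQ = 39.50° ✓; |FQ| = 19.40 ✗.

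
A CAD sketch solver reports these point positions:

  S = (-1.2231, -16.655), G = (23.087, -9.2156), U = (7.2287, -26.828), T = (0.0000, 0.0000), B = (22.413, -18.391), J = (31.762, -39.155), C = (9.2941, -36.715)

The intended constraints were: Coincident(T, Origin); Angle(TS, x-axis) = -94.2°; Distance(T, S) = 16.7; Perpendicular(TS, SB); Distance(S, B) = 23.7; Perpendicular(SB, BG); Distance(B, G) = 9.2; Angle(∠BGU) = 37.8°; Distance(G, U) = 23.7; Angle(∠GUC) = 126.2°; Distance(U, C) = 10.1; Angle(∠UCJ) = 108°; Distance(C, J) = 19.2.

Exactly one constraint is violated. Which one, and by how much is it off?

Distance(C, J) = 19.2 — off by 3.40.

T = (0.00, 0.00) ✓; TS at -94.20° ✓; |TS| = 16.70 ✓; ∠(TS, SB) = 90.00° ✓; |SB| = 23.70 ✓; ∠(SB, BG) = 90.00° ✓; |BG| = 9.200 ✓; ∠BGU = 37.80° ✓; |GU| = 23.70 ✓; ∠GUC = 126.2° ✓; |UC| = 10.10 ✓; ∠UCJ = 108.0° ✓; |CJ| = 22.60 ✗.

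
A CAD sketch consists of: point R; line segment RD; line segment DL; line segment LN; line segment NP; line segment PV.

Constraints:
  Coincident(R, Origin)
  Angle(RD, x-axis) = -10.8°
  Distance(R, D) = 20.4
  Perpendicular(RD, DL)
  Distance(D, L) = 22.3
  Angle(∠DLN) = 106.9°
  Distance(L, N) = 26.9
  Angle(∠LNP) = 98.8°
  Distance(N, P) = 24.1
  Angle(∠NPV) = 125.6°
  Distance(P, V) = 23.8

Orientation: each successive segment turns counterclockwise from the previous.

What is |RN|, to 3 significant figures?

30.6

R is at the origin; RD runs at -10.8° with length 20.4, so D = (20.0, -3.82). The perpendicularity gives DL at right angles to RD, so DL runs at 79.2°; with |DL| = 22.3, L = (24.2, 18.1). ∠DLN = 106.9° gives LN at 152° from the x-axis; with |LN| = 26.9, N = (0.400, 30.6). Then |RN| = |N − R| = 30.6.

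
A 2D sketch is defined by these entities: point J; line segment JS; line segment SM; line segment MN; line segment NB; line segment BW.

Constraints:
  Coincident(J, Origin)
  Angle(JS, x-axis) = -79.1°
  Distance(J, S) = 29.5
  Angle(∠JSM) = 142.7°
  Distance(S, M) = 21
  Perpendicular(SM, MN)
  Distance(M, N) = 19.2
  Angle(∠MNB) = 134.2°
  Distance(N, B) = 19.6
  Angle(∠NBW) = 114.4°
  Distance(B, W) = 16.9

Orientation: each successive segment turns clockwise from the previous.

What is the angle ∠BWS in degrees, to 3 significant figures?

93.2°

∠MNB = 134.2° gives NB at 108° from the x-axis; with |NB| = 19.6, B = (-26.9, -20.6). ∠NBW = 114.4° gives BW at 42.2° from the x-axis; with |BW| = 16.9, W = (-14.4, -9.23). Then cos ∠BWS = WB·WS / (|WB||WS|), giving 93.2°.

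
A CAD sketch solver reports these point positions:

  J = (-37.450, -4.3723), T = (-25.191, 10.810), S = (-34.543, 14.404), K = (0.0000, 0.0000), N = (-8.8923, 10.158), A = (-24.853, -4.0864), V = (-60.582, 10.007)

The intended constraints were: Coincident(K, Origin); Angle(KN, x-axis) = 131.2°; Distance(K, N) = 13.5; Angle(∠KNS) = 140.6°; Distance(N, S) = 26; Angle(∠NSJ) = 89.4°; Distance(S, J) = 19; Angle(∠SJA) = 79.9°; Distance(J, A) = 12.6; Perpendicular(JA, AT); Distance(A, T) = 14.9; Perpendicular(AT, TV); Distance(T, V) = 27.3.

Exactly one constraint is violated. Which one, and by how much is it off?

Distance(T, V) = 27.3 — off by 8.10.

K = (0.00, 0.00) ✓; KN at 131.2° ✓; |KN| = 13.50 ✓; ∠KNS = 140.6° ✓; |NS| = 26.00 ✓; ∠NSJ = 89.40° ✓; |SJ| = 19.00 ✓; ∠SJA = 79.90° ✓; |JA| = 12.60 ✓; ∠(JA, AT) = 90.00° ✓; |AT| = 14.90 ✓; ∠(AT, TV) = 90.00° ✓; |TV| = 35.40 ✗.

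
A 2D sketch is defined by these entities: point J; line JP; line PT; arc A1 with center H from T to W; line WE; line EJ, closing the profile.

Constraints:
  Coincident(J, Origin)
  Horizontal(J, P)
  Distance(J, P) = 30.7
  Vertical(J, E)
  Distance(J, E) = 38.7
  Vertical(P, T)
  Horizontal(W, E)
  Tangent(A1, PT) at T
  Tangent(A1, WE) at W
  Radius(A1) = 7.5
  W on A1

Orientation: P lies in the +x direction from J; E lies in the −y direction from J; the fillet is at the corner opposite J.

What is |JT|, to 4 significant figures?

43.77

The virtual corner opposite J is at (30.70, -38.70). The tangent condition forces HT to be normal to PT and tangency of A1 to WE means the radius HW is perpendicular to WE, with radius 7.5, so the center H sits 7.5 in from both sides at H = (23.20, -31.20). That places the tangent points at T = (30.70, -31.20) on PT and W = (23.20, -38.70) on WE. Then |JT| = |T − J| = 43.77.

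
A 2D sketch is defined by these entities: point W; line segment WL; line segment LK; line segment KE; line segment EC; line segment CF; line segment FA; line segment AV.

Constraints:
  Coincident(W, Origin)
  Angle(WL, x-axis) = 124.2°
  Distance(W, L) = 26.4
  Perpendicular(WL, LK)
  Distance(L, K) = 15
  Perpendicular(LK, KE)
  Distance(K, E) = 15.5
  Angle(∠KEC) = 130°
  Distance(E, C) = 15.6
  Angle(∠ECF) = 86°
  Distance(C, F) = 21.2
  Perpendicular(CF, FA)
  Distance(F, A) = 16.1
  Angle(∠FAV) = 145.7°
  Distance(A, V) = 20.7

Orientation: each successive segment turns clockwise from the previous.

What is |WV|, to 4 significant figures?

37.15

CF is perpendicular to FA, so FA runs at 70.20°; with |FA| = 16.1, A = (-12.46, 24.77). ∠FAV = 145.7° gives AV at 35.90° from the x-axis; with |AV| = 20.7, V = (4.307, 36.90). Then |WV| = |V − W| = 37.15.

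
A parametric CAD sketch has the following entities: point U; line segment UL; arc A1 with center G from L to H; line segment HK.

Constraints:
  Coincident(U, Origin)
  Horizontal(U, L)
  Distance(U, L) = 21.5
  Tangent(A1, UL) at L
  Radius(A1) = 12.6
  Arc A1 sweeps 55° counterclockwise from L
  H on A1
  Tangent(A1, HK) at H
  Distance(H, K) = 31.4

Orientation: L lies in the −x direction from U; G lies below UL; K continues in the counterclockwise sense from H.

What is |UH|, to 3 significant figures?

32.3

Since A1 is tangent to UL there, GL ⟂ UL, so G = L + (0, -12.6) = (-21.5, -12.6). On A1, L sits at bearing 90° from G; a 55° counterclockwise sweep puts H at bearing 145°, so H = G + 12.6·(cos 145°, sin 145°) = (-31.8, -5.37). Then |UH| = |H − U| = 32.3.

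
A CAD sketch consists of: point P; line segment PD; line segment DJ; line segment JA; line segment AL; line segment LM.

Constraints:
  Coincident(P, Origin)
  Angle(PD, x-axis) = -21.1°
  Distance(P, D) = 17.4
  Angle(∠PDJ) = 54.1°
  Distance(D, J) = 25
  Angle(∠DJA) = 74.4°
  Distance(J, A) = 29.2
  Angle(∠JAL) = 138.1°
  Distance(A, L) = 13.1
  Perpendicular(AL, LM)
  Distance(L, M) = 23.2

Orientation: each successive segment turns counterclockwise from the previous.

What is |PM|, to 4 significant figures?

16.64

P is at the origin; PD runs at -21.1° with length 17.4, so D = (16.23, -6.264). ∠PDJ = 54.1° gives DJ at 104.8° from the x-axis; with |DJ| = 25.0, J = (9.847, 17.91). ∠DJA = 74.4° gives JA at -149.6° from the x-axis; with |JA| = 29.2, A = (-15.34, 3.130). ∠JAL = 138.1° gives AL at -107.7° from the x-axis; with |AL| = 13.1, L = (-19.32, -9.349). AL is perpendicular to LM, so LM runs at -17.70°; with |LM| = 23.2, M = (2.781, -16.40). Then |PM| = |M − P| = 16.64.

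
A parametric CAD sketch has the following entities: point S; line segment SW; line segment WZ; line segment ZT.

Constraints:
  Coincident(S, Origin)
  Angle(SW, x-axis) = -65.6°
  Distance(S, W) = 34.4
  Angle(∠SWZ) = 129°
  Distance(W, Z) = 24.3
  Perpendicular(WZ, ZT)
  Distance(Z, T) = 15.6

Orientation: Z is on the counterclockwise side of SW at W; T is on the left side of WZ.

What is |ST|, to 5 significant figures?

47.278

∠SWZ = 129.0°, so WZ runs at -65.6° + (180° − 129.0°) = -14.600° from the x-axis; with |WZ| = 24.3, Z = W + 24.3·(cos -14.600°, sin -14.600°) = (37.726, -37.453). WZ is perpendicular to ZT; with |ZT| = 15.6 on the left of WZ, T = Z + 15.6·(0.25207, 0.96771) = (41.658, -22.357). Then |ST| = |T − S| = 47.278.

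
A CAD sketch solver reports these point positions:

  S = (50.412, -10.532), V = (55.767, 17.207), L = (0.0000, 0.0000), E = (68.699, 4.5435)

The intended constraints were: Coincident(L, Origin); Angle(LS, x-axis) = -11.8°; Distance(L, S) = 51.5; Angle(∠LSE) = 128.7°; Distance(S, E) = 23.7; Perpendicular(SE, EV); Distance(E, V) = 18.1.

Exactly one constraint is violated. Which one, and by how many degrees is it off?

Perpendicular(SE, EV) — off by 6.10°.

L = (0.00, 0.00) ✓; LS at -11.80° ✓; |LS| = 51.50 ✓; ∠LSE = 128.7° ✓; |SE| = 23.70 ✓; ∠(SE, EV) = 96.10° ✗; |EV| = 18.10 ✓.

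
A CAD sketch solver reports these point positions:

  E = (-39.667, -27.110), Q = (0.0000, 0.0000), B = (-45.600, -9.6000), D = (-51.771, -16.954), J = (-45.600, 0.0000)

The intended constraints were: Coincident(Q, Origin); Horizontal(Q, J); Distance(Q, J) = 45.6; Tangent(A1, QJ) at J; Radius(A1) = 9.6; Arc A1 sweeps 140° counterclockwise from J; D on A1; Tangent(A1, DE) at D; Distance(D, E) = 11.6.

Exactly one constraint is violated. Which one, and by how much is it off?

Distance(D, E) = 11.6 — off by 4.20.

Q = (0.00, 0.00) ✓; Q.y = 0.00, J.y = 0.00 ✓; |QJ| = 45.60 ✓; ∠(BJ, JQ) = 90.00° ✓; |BJ| = 9.600 ✓; bearing(B→D) − bearing(B→J) = 140.0° ✓; |BD| = 9.600 ✓; ∠(BD, DE) = 90.00° ✓; |DE| = 15.80 ✗.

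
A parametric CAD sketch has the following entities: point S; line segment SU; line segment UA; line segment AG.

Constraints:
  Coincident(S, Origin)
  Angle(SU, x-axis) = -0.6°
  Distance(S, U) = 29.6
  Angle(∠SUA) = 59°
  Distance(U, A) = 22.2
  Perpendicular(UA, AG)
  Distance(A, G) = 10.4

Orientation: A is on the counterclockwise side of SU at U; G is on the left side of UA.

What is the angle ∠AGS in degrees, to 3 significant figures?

155°

S is at the origin; SU runs at -0.6° with length 29.6, so U = 29.6·(cos -0.6°, sin -0.6°) = (29.6, -0.310). ∠SUA = 59.0°, so UA runs at -0.6° + (180° − 59.0°) = 120° from the x-axis; with |UA| = 22.2, A = U + 22.2·(cos 120°, sin 120°) = (18.4, 18.8). UA ⟂ AG; with |AG| = 10.4 on the left of UA, G = A + 10.4·(-0.863, -0.506) = (9.39, 13.6). Then cos ∠AGS = GA·GS / (|GA||GS|), giving 155°.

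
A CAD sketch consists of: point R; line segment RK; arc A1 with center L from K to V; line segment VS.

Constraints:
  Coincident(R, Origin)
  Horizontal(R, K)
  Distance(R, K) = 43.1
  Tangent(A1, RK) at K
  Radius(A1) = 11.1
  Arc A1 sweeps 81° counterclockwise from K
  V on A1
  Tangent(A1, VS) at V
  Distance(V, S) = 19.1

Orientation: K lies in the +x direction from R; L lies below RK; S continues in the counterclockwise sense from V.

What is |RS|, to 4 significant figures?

40.58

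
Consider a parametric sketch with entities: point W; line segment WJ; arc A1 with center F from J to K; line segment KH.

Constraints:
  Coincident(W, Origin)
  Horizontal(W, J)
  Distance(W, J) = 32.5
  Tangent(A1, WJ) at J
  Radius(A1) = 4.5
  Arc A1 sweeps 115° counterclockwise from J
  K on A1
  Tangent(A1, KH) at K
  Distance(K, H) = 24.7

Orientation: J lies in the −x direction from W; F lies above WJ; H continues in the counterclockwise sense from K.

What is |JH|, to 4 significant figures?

29.48

W is at the origin; WJ is horizontal with |WJ| = 32.5 and J on the −x side, so J = (-32.50, 0.000). Since A1 is tangent to WJ there, FJ ⟂ WJ, so F = J + (0, 4.5) = (-32.50, 4.500). On A1, J sits at bearing -90° from F; a 115° counterclockwise sweep puts K at bearing 25°, so K = F + 4.5·(cos 25°, sin 25°) = (-28.42, 6.402). Tangency of A1 to KH means the radius FK is perpendicular to KH, so KH runs along (−sin 25°, cos 25°); with |KH| = 24.7, H = (-38.86, 28.79). Then |JH| = |H − J| = 29.48.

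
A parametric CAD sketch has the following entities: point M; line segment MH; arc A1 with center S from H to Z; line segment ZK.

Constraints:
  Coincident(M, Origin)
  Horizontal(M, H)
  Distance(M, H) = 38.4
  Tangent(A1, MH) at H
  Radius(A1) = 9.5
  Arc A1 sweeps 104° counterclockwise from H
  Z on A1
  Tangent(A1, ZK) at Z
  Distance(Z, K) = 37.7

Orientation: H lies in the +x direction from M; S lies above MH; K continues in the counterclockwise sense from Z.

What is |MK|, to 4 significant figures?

61.83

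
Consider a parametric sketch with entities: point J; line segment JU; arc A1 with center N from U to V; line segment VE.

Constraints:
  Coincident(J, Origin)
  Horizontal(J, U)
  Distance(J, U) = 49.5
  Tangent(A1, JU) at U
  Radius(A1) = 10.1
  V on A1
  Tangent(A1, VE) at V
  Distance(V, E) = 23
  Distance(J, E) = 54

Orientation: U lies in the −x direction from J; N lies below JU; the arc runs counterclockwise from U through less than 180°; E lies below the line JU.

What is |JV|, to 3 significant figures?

59.5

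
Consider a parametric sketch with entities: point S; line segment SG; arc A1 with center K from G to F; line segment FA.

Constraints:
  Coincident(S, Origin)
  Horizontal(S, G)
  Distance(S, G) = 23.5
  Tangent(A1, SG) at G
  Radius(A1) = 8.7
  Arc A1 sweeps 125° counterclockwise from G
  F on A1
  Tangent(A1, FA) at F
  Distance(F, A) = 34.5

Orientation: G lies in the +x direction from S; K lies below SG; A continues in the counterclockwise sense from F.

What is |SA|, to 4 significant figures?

55.39

S is at the origin; SG is horizontal with |SG| = 23.5 and G on the +x side, so G = (23.50, 0.000). Since A1 is tangent to SG there, KG ⟂ SG, so K = G + (0, -8.7) = (23.50, -8.700). On A1, G sits at bearing 90° from K; a 125° counterclockwise sweep puts F at bearing 215°, so F = K + 8.7·(cos 215°, sin 215°) = (16.37, -13.69). Tangency of A1 to FA means the radius KF is perpendicular to FA, so FA runs along (−sin 215°, cos 215°); with |FA| = 34.5, A = (36.16, -41.95). Then |SA| = |A − S| = 55.39.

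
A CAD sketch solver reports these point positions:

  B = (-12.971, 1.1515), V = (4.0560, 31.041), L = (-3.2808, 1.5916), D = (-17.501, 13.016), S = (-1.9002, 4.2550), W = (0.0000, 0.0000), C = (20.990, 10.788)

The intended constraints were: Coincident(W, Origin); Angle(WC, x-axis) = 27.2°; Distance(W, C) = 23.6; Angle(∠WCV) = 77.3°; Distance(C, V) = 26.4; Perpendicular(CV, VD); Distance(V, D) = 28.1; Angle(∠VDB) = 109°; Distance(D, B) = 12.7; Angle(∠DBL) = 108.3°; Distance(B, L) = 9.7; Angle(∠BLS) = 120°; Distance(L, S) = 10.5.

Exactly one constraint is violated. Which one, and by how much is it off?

Distance(L, S) = 10.5 — off by 7.50.

W = (0.00, 0.00) ✓; WC at 27.20° ✓; |WC| = 23.60 ✓; ∠WCV = 77.30° ✓; |CV| = 26.40 ✓; ∠(CV, VD) = 90.00° ✓; |VD| = 28.10 ✓; ∠VDB = 109.0° ✓; |DB| = 12.70 ✓; ∠DBL = 108.3° ✓; |BL| = 9.700 ✓; ∠BLS = 120.0° ✓; |LS| = 3.000 ✗.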